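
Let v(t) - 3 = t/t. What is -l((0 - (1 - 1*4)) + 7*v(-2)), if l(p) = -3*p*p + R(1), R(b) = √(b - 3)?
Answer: 2883 - I*√2 ≈ 2883.0 - 1.4142*I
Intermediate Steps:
v(t) = 4 (v(t) = 3 + t/t = 3 + 1 = 4)
R(b) = √(-3 + b)
l(p) = -3*p² + I*√2 (l(p) = -3*p*p + √(-3 + 1) = -3*p² + √(-2) = -3*p² + I*√2)
-l((0 - (1 - 1*4)) + 7*v(-2)) = -(-3*((0 - (1 - 1*4)) + 7*4)² + I*√2) = -(-3*((0 - (1 - 4)) + 28)² + I*√2) = -(-3*((0 - 1*(-3)) + 28)² + I*√2) = -(-3*((0 + 3) + 28)² + I*√2) = -(-3*(3 + 28)² + I*√2) = -(-3*31² + I*√2) = -(-3*961 + I*√2) = -(-2883 + I*√2) = 2883 - I*√2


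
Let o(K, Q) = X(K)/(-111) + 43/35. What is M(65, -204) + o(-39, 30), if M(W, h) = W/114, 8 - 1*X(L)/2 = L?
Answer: 46843/49210 ≈ 0.95190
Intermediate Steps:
X(L) = 16 - 2*L
M(W, h) = W/114 (M(W, h) = W*(1/114) = W/114)
o(K, Q) = 4213/3885 + 2*K/111 (o(K, Q) = (16 - 2*K)/(-111) + 43/35 = (16 - 2*K)*(-1/111) + 43*(1/35) = (-16/111 + 2*K/111) + 43/35 = 4213/3885 + 2*K/111)
M(65, -204) + o(-39, 30) = (1/114)*65 + (4213/3885 + (2/111)*(-39)) = 65/114 + (4213/3885 - 26/37) = 65/114 + 1483/3885 = 46843/49210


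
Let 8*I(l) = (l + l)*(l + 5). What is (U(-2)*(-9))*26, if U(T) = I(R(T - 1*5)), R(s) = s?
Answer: -819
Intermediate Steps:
I(l) = l*(5 + l)/4 (I(l) = ((l + l)*(l + 5))/8 = ((2*l)*(5 + l))/8 = (2*l*(5 + l))/8 = l*(5 + l)/4)
U(T) = T*(-5 + T)/4 (U(T) = (T - 1*5)*(5 + (T - 1*5))/4 = (T - 5)*(5 + (T - 5))/4 = (-5 + T)*(5 + (-5 + T))/4 = (-5 + T)*T/4 = T*(-5 + T)/4)
(U(-2)*(-9))*26 = (((¼)*(-2)*(-5 - 2))*(-9))*26 = (((¼)*(-2)*(-7))*(-9))*26 = ((7/2)*(-9))*26 = -63/2*26 = -819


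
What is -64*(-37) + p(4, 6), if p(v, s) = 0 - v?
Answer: 2364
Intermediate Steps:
p(v, s) = -v
-64*(-37) + p(4, 6) = -64*(-37) - 1*4 = 2368 - 4 = 2364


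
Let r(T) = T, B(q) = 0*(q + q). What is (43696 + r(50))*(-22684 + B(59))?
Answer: -992334264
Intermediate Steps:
B(q) = 0 (B(q) = 0*(2*q) = 0)
(43696 + r(50))*(-22684 + B(59)) = (43696 + 50)*(-22684 + 0) = 43746*(-22684) = -992334264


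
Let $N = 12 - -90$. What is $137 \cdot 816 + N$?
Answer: $111894$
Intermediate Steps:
$N = 102$ ($N = 12 + 90 = 102$)
$137 \cdot 816 + N = 137 \cdot 816 + 102 = 111792 + 102 = 111894$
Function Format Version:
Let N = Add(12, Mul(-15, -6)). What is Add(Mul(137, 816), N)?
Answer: 111894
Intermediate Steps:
N = 102 (N = Add(12, 90) = 102)
Add(Mul(137, 816), N) = Add(Mul(137, 816), 102) = Add(111792, 102) = 111894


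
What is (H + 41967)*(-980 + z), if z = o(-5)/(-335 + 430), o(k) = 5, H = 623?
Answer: -792983210/19 ≈ -4.1736e+7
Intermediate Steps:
z = 1/19 (z = 5/(-335 + 430) = 5/95 = (1/95)*5 = 1/19 ≈ 0.052632)
(H + 41967)*(-980 + z) = (623 + 41967)*(-980 + 1/19) = 42590*(-18619/19) = -792983210/19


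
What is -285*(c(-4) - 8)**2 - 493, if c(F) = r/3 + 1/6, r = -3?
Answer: -272771/12 ≈ -22731.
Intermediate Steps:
c(F) = -5/6 (c(F) = -3/3 + 1/6 = -3*1/3 + 1*(1/6) = -1 + 1/6 = -5/6)
-285*(c(-4) - 8)**2 - 493 = -285*(-5/6 - 8)**2 - 493 = -285*(-53/6)**2 - 493 = -285*2809/36 - 493 = -266855/12 - 493 = -272771/12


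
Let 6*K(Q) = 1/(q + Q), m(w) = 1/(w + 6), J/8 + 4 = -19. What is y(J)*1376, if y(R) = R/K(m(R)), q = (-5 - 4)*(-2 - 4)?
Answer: -7300054272/89 ≈ -8.2023e+7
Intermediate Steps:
J = -184 (J = -32 + 8*(-19) = -32 - 152 = -184)
m(w) = 1/(6 + w)
q = 54 (q = -9*(-6) = 54)
K(Q) = 1/(6*(54 + Q))
y(R) = R*(324 + 6/(6 + R)) (y(R) = R/((1/(6*(54 + 1/(6 + R))))) = R*(324 + 6/(6 + R)))
y(J)*1376 = (6*(-184)*(325 + 54*(-184))/(6 - 184))*1376 = (6*(-184)*(325 - 9936)/(-178))*1376 = (6*(-184)*(-1/178)*(-9611))*1376 = -5305272/89*1376 = -7300054272/89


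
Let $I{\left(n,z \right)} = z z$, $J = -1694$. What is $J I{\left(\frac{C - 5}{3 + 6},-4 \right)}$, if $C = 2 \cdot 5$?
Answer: $-27104$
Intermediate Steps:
$C = 10$
$I{\left(n,z \right)} = z^{2}$
$J I{\left(\frac{C - 5}{3 + 6},-4 \right)} = - 1694 \left(-4\right)^{2} = \left(-1694\right) 16 = -27104$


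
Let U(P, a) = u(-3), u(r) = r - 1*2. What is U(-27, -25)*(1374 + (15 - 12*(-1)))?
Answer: -7005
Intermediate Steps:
u(r) = -2 + r (u(r) = r - 2 = -2 + r)
U(P, a) = -5 (U(P, a) = -2 - 3 = -5)
U(-27, -25)*(1374 + (15 - 12*(-1))) = -5*(1374 + (15 - 12*(-1))) = -5*(1374 + (15 + 12)) = -5*(1374 + 27) = -5*1401 = -7005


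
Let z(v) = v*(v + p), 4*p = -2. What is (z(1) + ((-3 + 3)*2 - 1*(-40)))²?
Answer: 6561/4 ≈ 1640.3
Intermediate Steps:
p = -½ (p = (¼)*(-2) = -½ ≈ -0.50000)
z(v) = v*(-½ + v) (z(v) = v*(v - ½) = v*(-½ + v))
(z(1) + ((-3 + 3)*2 - 1*(-40)))² = (1*(-½ + 1) + ((-3 + 3)*2 - 1*(-40)))² = (1*(½) + (0*2 + 40))² = (½ + (0 + 40))² = (½ + 40)² = (81/2)² = 6561/4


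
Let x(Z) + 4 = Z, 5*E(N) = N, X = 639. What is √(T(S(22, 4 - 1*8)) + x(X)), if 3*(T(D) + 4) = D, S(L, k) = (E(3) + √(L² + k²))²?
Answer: √(179502 + 900*√5)/15 ≈ 28.403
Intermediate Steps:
E(N) = N/5
x(Z) = -4 + Z
S(L, k) = (⅗ + √(L² + k²))² (S(L, k) = ((⅕)*3 + √(L² + k²))² = (⅗ + √(L² + k²))²)
T(D) = -4 + D/3
√(T(S(22, 4 - 1*8)) + x(X)) = √((-4 + ((3 + 5*√(22² + (4 - 1*8)²))²/25)/3) + (-4 + 639)) = √((-4 + ((3 + 5*√(484 + (4 - 8)²))²/25)/3) + 635) = √((-4 + ((3 + 5*√(484 + (-4)²))²/25)/3) + 635) = √((-4 + ((3 + 5*√(484 + 16))²/25)/3) + 635) = √((-4 + ((3 + 5*√500)²/25)/3) + 635) = √((-4 + ((3 + 5*(10*√5))²/25)/3) + 635) = √((-4 + ((3 + 50*√5)²/25)/3) + 635) = √((-4 + (3 + 50*√5)²/75) + 635) = √(631 + (3 + 50*√5)²/75)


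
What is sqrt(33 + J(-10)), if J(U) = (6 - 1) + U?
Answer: 2*sqrt(7) ≈ 5.2915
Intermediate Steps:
J(U) = 5 + U
sqrt(33 + J(-10)) = sqrt(33 + (5 - 10)) = sqrt(33 - 5) = sqrt(28) = 2*sqrt(7)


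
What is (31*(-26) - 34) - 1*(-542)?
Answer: -298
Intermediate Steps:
(31*(-26) - 34) - 1*(-542) = (-806 - 34) + 542 = -840 + 542 = -298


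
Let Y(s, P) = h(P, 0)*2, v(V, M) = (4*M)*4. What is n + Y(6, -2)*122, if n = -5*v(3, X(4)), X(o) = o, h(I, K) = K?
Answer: -320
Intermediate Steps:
v(V, M) = 16*M
Y(s, P) = 0 (Y(s, P) = 0*2 = 0)
n = -320 (n = -80*4 = -5*64 = -320)
n + Y(6, -2)*122 = -320 + 0*122 = -320 + 0 = -320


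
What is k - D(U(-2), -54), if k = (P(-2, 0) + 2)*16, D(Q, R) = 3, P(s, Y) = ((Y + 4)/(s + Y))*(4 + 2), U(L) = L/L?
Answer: -163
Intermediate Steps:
U(L) = 1
P(s, Y) = 6*(4 + Y)/(Y + s) (P(s, Y) = ((4 + Y)/(Y + s))*6 = 6*(4 + Y)/(Y + s))
k = -160 (k = (6*(4 + 0)/(0 - 2) + 2)*16 = (6*4/(-2) + 2)*16 = (6*(-½)*4 + 2)*16 = (-12 + 2)*16 = -10*16 = -160)
k - D(U(-2), -54) = -160 - 1*3 = -160 - 3 = -163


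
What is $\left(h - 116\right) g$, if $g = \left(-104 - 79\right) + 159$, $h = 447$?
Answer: $-7944$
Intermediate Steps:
$g = -24$ ($g = \left(-104 - 79\right) + 159 = -183 + 159 = -24$)
$\left(h - 116\right) g = \left(447 - 116\right) \left(-24\right) = 331 \left(-24\right) = -7944$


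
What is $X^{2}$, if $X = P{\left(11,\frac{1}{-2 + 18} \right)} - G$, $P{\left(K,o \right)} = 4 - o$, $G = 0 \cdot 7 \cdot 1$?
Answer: $\frac{3969}{256} \approx 15.504$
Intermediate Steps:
$G = 0$ ($G = 0 \cdot 1 = 0$)
$X = \frac{63}{16}$ ($X = \left(4 - \frac{1}{-2 + 18}\right) - 0 = \left(4 - \frac{1}{16}\right) + 0 = \frac{63}{16} + 0 = \frac{63}{16} \approx 3.9375$)
$X^{2} = \left(\frac{63}{16}\right)^{2} = \frac{3969}{256}$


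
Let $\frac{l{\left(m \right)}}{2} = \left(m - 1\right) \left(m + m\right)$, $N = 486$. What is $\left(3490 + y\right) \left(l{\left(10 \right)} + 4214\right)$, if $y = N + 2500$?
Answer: $29621224$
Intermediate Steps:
$y = 2986$ ($y = 486 + 2500 = 2986$)
$l{\left(m \right)} = 4 m \left(-1 + m\right)$ ($l{\left(m \right)} = 2 \left(m - 1\right) \left(m + m\right) = 2 \left(-1 + m\right) 2 m = 2 \cdot 2 m \left(-1 + m\right) = 4 m \left(-1 + m\right)$)
$\left(3490 + y\right) \left(l{\left(10 \right)} + 4214\right) = \left(3490 + 2986\right) \left(4 \cdot 10 \left(-1 + 10\right) + 4214\right) = 6476 \left(4 \cdot 10 \cdot 9 + 4214\right) = 6476 \left(360 + 4214\right) = 6476 \cdot 4574 = 29621224$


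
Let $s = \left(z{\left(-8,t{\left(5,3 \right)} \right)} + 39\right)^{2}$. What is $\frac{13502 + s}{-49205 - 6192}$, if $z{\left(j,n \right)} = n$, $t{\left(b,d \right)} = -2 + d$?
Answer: $- \frac{15102}{55397} \approx -0.27261$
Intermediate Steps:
$s = 1600$ ($s = \left(\left(-2 + 3\right) + 39\right)^{2} = \left(1 + 39\right)^{2} = 40^{2} = 1600$)
$\frac{13502 + s}{-49205 - 6192} = \frac{13502 + 1600}{-49205 - 6192} = \frac{15102}{-55397} = 15102 \left(- \frac{1}{55397}\right) = - \frac{15102}{55397}$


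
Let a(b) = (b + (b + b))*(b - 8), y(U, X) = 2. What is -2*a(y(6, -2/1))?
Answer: 72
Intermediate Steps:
a(b) = 3*b*(-8 + b) (a(b) = (b + 2*b)*(-8 + b) = (3*b)*(-8 + b) = 3*b*(-8 + b))
-2*a(y(6, -2/1)) = -6*2*(-8 + 2) = -6*2*(-6) = -2*(-36) = 72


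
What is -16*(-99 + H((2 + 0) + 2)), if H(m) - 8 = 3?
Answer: 1408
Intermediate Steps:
H(m) = 11 (H(m) = 8 + 3 = 11)
-16*(-99 + H((2 + 0) + 2)) = -16*(-99 + 11) = -16*(-88) = 1408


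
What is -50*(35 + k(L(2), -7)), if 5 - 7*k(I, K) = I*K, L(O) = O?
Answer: -13200/7 ≈ -1885.7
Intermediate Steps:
k(I, K) = 5/7 - I*K/7
-50*(35 + k(L(2), -7)) = -50*(35 + (5/7 - ⅐*2*(-7))) = -50*(35 + (5/7 + 2)) = -50*(35 + 19/7) = -50*264/7 = -13200/7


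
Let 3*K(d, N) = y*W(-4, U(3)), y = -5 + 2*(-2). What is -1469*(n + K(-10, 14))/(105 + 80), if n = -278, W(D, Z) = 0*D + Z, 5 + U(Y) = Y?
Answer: 399568/185 ≈ 2159.8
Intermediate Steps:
U(Y) = -5 + Y
W(D, Z) = Z (W(D, Z) = 0 + Z = Z)
y = -9 (y = -5 - 4 = -9)
K(d, N) = 6 (K(d, N) = (-9*(-5 + 3))/3 = (-9*(-2))/3 = (⅓)*18 = 6)
-1469*(n + K(-10, 14))/(105 + 80) = -1469*(-278 + 6)/(105 + 80) = -(-399568)/185 = -1469*(-272/185) = 399568/185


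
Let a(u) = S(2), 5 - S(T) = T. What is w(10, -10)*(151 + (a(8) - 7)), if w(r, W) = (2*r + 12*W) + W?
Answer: -16170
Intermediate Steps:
S(T) = 5 - T
a(u) = 3 (a(u) = 5 - 1*2 = 5 - 2 = 3)
w(r, W) = 2*r + 13*W
w(10, -10)*(151 + (a(8) - 7)) = (2*10 + 13*(-10))*(151 + (3 - 7)) = (20 - 130)*(151 - 4) = -110*147 = -16170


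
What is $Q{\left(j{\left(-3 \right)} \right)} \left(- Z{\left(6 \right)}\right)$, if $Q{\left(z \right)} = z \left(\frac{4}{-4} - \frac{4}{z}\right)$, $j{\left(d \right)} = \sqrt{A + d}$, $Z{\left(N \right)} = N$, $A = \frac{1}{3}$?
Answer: $24 + 4 i \sqrt{6} \approx 24.0 + 9.798 i$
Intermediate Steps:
$A = \frac{1}{3} \approx 0.33333$
$j{\left(d \right)} = \sqrt{\frac{1}{3} + d}$
$Q{\left(z \right)} = z \left(-1 - \frac{4}{z}\right)$ ($Q{\left(z \right)} = z \left(4 \left(- \frac{1}{4}\right) - \frac{4}{z}\right) = z \left(-1 - \frac{4}{z}\right)$)
$Q{\left(j{\left(-3 \right)} \right)} \left(- Z{\left(6 \right)}\right) = \left(-4 - \frac{\sqrt{3 + 9 \left(-3\right)}}{3}\right) \left(\left(-1\right) 6\right) = \left(-4 - \frac{\sqrt{3 - 27}}{3}\right) \left(-6\right) = \left(-4 - \frac{\sqrt{-24}}{3}\right) \left(-6\right) = \left(-4 - \frac{2 i \sqrt{6}}{3}\right) \left(-6\right) = 24 + 4 i \sqrt{6}$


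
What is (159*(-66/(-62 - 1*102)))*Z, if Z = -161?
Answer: -844767/82 ≈ -10302.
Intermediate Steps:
(159*(-66/(-62 - 1*102)))*Z = (159*(-66/(-62 - 1*102)))*(-161) = (159*(-66/(-62 - 102)))*(-161) = (159*(-66/(-164)))*(-161) = (159*(-66*(-1/164)))*(-161) = (159*(33/82))*(-161) = (5247/82)*(-161) = -844767/82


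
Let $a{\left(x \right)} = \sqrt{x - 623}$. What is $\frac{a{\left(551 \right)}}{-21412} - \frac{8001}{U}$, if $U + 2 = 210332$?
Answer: $- \frac{889}{23370} - \frac{3 i \sqrt{2}}{10706} \approx -0.03804 - 0.00039629 i$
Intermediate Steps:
$a{\left(x \right)} = \sqrt{-623 + x}$
$U = 210330$ ($U = -2 + 210332 = 210330$)
$\frac{a{\left(551 \right)}}{-21412} - \frac{8001}{U} = \frac{\sqrt{-623 + 551}}{-21412} - \frac{8001}{210330} = \sqrt{-72} \left(- \frac{1}{21412}\right) - \frac{889}{23370} = 6 i \sqrt{2} \left(- \frac{1}{21412}\right) - \frac{889}{23370} = - \frac{3 i \sqrt{2}}{10706} - \frac{889}{23370} = - \frac{889}{23370} - \frac{3 i \sqrt{2}}{10706}$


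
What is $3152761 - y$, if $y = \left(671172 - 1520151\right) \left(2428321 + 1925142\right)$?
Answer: $3696001817038$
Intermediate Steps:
$y = -3695998664277$ ($y = \left(-848979\right) 4353463 = -3695998664277$)
$3152761 - y = 3152761 - -3695998664277 = 3152761 + 3695998664277 = 3696001817038$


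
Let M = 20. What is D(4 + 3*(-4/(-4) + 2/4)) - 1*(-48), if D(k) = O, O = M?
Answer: 68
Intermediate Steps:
O = 20
D(k) = 20
D(4 + 3*(-4/(-4) + 2/4)) - 1*(-48) = 20 - 1*(-48) = 20 + 48 = 68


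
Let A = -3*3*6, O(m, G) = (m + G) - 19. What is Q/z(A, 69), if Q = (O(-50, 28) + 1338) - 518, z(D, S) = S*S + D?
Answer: 779/4707 ≈ 0.16550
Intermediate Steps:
O(m, G) = -19 + G + m (O(m, G) = (G + m) - 19 = -19 + G + m)
A = -54 (A = -9*6 = -54)
z(D, S) = D + S² (z(D, S) = S² + D = D + S²)
Q = 779 (Q = ((-19 + 28 - 50) + 1338) - 518 = (-41 + 1338) - 518 = 1297 - 518 = 779)
Q/z(A, 69) = 779/(-54 + 69²) = 779/(-54 + 4761) = 779/4707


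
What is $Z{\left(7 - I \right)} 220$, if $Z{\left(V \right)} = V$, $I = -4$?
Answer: $2420$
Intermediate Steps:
$Z{\left(7 - I \right)} 220 = \left(7 - -4\right) 220 = \left(7 + 4\right) 220 = 11 \cdot 220 = 2420$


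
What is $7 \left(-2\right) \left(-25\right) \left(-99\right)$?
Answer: $-34650$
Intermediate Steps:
$7 \left(-2\right) \left(-25\right) \left(-99\right) = \left(-14\right) \left(-25\right) \left(-99\right) = 350 \left(-99\right) = -34650$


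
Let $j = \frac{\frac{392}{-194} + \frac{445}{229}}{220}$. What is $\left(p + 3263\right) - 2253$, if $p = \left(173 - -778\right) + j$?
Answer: $\frac{9583130741}{4886860} \approx 1961.0$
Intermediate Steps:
$j = - \frac{1719}{4886860}$ ($j = \left(392 \left(- \frac{1}{194}\right) + 445 \cdot \frac{1}{229}\right) \frac{1}{220} = \left(- \frac{196}{97} + \frac{445}{229}\right) \frac{1}{220} = \left(- \frac{1719}{22213}\right) \frac{1}{220} = - \frac{1719}{4886860} \approx -0.00035176$)
$p = \frac{4647402141}{4886860}$ ($p = \left(173 - -778\right) - \frac{1719}{4886860} = \left(173 + 778\right) - \frac{1719}{4886860} = 951 - \frac{1719}{4886860} = \frac{4647402141}{4886860} \approx 951.0$)
$\left(p + 3263\right) - 2253 = \left(\frac{4647402141}{4886860} + 3263\right) - 2253 = \frac{20593226321}{4886860} - 2253 = \frac{9583130741}{4886860}$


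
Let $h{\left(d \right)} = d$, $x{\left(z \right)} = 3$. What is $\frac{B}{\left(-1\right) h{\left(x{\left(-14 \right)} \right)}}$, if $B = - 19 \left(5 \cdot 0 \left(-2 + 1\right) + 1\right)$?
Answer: $\frac{19}{3} \approx 6.3333$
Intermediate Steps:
$B = -19$ ($B = - 19 \left(5 \cdot 0 \left(-1\right) + 1\right) = - 19 \left(5 \cdot 0 + 1\right) = - 19 \left(0 + 1\right) = \left(-19\right) 1 = -19$)
$\frac{B}{\left(-1\right) h{\left(x{\left(-14 \right)} \right)}} = - \frac{19}{\left(-1\right) 3} = - \frac{19}{-3} = \left(-19\right) \left(- \frac{1}{3}\right) = \frac{19}{3}$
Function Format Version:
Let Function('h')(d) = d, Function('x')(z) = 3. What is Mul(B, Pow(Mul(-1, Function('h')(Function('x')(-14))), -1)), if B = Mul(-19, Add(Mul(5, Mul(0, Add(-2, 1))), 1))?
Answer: Rational(19, 3) ≈ 6.3333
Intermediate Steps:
B = -19 (B = Mul(-19, Add(Mul(5, Mul(0, -1)), 1)) = Mul(-19, Add(Mul(5, 0), 1)) = Mul(-19, Add(0, 1)) = Mul(-19, 1) = -19)
Mul(B, Pow(Mul(-1, Function('h')(Function('x')(-14))), -1)) = Mul(-19, Pow(Mul(-1, 3), -1)) = Mul(-19, Pow(-3, -1)) = Mul(-19, Rational(-1, 3)) = Rational(19, 3)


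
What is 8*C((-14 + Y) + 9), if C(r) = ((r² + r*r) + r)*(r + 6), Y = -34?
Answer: -792792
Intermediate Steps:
C(r) = (6 + r)*(r + 2*r²) (C(r) = ((r² + r²) + r)*(6 + r) = (2*r² + r)*(6 + r) = (r + 2*r²)*(6 + r) = (6 + r)*(r + 2*r²))
8*C((-14 + Y) + 9) = 8*(((-14 - 34) + 9)*(6 + 2*((-14 - 34) + 9)² + 13*((-14 - 34) + 9))) = 8*((-48 + 9)*(6 + 2*(-48 + 9)² + 13*(-48 + 9))) = 8*(-39*(6 + 2*(-39)² + 13*(-39))) = 8*(-39*(6 + 2*1521 - 507)) = 8*(-39*(6 + 3042 - 507)) = 8*(-39*2541) = 8*(-99099) = -792792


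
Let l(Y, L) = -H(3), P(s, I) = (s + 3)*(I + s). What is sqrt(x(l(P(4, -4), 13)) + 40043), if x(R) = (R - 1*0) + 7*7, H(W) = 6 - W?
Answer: sqrt(40089) ≈ 200.22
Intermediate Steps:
P(s, I) = (3 + s)*(I + s)
l(Y, L) = -3 (l(Y, L) = -(6 - 1*3) = -(6 - 3) = -1*3 = -3)
x(R) = 49 + R (x(R) = (R + 0) + 49 = R + 49 = 49 + R)
sqrt(x(l(P(4, -4), 13)) + 40043) = sqrt((49 - 3) + 40043) = sqrt(46 + 40043) = sqrt(40089)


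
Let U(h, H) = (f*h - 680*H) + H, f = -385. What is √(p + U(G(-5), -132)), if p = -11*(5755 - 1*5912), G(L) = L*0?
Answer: 11*√755 ≈ 302.25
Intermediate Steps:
G(L) = 0
U(h, H) = -679*H - 385*h (U(h, H) = (-385*h - 680*H) + H = (-680*H - 385*h) + H = -679*H - 385*h)
p = 1727 (p = -11*(5755 - 5912) = -11*(-157) = 1727)
√(p + U(G(-5), -132)) = √(1727 + (-679*(-132) - 385*0)) = √(1727 + (89628 + 0)) = √(1727 + 89628) = √91355 = 11*√755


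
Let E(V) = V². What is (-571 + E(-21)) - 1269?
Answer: -1399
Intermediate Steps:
(-571 + E(-21)) - 1269 = (-571 + (-21)²) - 1269 = (-571 + 441) - 1269 = -130 - 1269 = -1399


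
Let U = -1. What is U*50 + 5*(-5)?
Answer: -75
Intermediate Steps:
U*50 + 5*(-5) = -1*50 + 5*(-5) = -50 - 25 = -75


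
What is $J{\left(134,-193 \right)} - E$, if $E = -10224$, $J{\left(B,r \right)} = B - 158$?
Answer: $10200$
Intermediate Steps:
$J{\left(B,r \right)} = -158 + B$
$J{\left(134,-193 \right)} - E = \left(-158 + 134\right) - -10224 = -24 + 10224 = 10200$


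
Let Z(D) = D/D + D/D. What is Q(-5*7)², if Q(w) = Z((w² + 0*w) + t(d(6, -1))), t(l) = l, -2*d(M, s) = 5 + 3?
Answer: 4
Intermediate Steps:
d(M, s) = -4 (d(M, s) = -(5 + 3)/2 = -½*8 = -4)
Z(D) = 2 (Z(D) = 1 + 1 = 2)
Q(w) = 2
Q(-5*7)² = 2² = 4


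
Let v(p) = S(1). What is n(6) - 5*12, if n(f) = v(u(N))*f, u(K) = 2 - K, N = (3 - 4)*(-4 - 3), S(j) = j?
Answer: -54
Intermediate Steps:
N = 7 (N = -1*(-7) = 7)
v(p) = 1
n(f) = f (n(f) = 1*f = f)
n(6) - 5*12 = 6 - 5*12 = 6 - 60 = -54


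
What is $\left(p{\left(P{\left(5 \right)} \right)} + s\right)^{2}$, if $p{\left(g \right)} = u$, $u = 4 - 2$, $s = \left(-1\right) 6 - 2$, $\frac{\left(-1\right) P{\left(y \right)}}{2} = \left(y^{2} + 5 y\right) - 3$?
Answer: $36$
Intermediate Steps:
$P{\left(y \right)} = 6 - 10 y - 2 y^{2}$ ($P{\left(y \right)} = - 2 \left(\left(y^{2} + 5 y\right) - 3\right) = - 2 \left(-3 + y^{2} + 5 y\right) = 6 - 10 y - 2 y^{2}$)
$s = -8$ ($s = -6 - 2 = -8$)
$u = 2$ ($u = 4 - 2 = 2$)
$p{\left(g \right)} = 2$
$\left(p{\left(P{\left(5 \right)} \right)} + s\right)^{2} = \left(2 - 8\right)^{2} = \left(-6\right)^{2} = 36$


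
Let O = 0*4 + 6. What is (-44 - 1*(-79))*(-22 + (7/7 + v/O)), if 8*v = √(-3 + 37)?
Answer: -735 + 35*√34/48 ≈ -730.75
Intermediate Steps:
O = 6 (O = 0 + 6 = 6)
v = √34/8 (v = √(-3 + 37)/8 = √34/8 ≈ 0.72887)
(-44 - 1*(-79))*(-22 + (7/7 + v/O)) = (-44 - 1*(-79))*(-22 + (7/7 + (√34/8)/6)) = (-44 + 79)*(-22 + (7*(⅐) + (√34/8)*(⅙))) = 35*(-22 + (1 + √34/48)) = 35*(-21 + √34/48) = -735 + 35*√34/48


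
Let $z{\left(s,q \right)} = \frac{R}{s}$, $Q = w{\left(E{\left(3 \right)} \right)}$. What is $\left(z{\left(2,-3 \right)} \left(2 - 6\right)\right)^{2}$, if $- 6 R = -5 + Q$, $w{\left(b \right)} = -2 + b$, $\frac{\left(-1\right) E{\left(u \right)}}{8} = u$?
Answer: $\frac{961}{9} \approx 106.78$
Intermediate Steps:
$E{\left(u \right)} = - 8 u$
$Q = -26$ ($Q = -2 - 24 = -26$)
$R = \frac{31}{6}$ ($R = - \frac{-5 - 26}{6} = \left(- \frac{1}{6}\right) \left(-31\right) = \frac{31}{6} \approx 5.1667$)
$z{\left(s,q \right)} = \frac{31}{6 s}$
$\left(z{\left(2,-3 \right)} \left(2 - 6\right)\right)^{2} = \left(\frac{31}{6 \cdot 2} \left(2 - 6\right)\right)^{2} = \left(\frac{31}{6} \cdot \frac{1}{2} \left(-4\right)\right)^{2} = \left(\frac{31}{12} \left(-4\right)\right)^{2} = \left(- \frac{31}{3}\right)^{2} = \frac{961}{9}$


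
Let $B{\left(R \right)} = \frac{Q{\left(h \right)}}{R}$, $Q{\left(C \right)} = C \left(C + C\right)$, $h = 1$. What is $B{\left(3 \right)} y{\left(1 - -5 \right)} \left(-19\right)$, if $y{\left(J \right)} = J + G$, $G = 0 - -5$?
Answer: $- \frac{418}{3} \approx -139.33$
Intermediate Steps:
$Q{\left(C \right)} = 2 C^{2}$ ($Q{\left(C \right)} = C 2 C = 2 C^{2}$)
$G = 5$ ($G = 0 + 5 = 5$)
$y{\left(J \right)} = 5 + J$ ($y{\left(J \right)} = J + 5 = 5 + J$)
$B{\left(R \right)} = \frac{2}{R}$ ($B{\left(R \right)} = \frac{2 \cdot 1^{2}}{R} = \frac{2 \cdot 1}{R} = \frac{2}{R}$)
$B{\left(3 \right)} y{\left(1 - -5 \right)} \left(-19\right) = \frac{2}{3} \left(5 + \left(1 - -5\right)\right) \left(-19\right) = 2 \cdot \frac{1}{3} \left(5 + \left(1 + 5\right)\right) \left(-19\right) = \frac{2 \left(5 + 6\right)}{3} \left(-19\right) = \frac{2}{3} \cdot 11 \left(-19\right) = \frac{22}{3} \left(-19\right) = - \frac{418}{3}$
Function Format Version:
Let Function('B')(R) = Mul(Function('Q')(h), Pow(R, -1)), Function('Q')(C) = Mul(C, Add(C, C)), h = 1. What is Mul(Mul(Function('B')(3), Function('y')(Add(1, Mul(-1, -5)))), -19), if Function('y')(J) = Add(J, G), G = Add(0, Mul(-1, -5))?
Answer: Rational(-418, 3) ≈ -139.33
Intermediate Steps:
Function('Q')(C) = Mul(2, Pow(C, 2)) (Function('Q')(C) = Mul(C, Mul(2, C)) = Mul(2, Pow(C, 2)))
G = 5 (G = Add(0, 5) = 5)
Function('y')(J) = Add(5, J) (Function('y')(J) = Add(J, 5) = Add(5, J))
Function('B')(R) = Mul(2, Pow(R, -1)) (Function('B')(R) = Mul(Mul(2, Pow(1, 2)), Pow(R, -1)) = Mul(Mul(2, 1), Pow(R, -1)) = Mul(2, Pow(R, -1)))
Mul(Mul(Function('B')(3), Function('y')(Add(1, Mul(-1, -5)))), -19) = Mul(Mul(Mul(2, Pow(3, -1)), Add(5, Add(1, Mul(-1, -5)))), -19) = Mul(Mul(Mul(2, Rational(1, 3)), Add(5, Add(1, 5))), -19) = Mul(Mul(Rational(2, 3), Add(5, 6)), -19) = Mul(Mul(Rational(2, 3), 11), -19) = Mul(Rational(22, 3), -19) = Rational(-418, 3)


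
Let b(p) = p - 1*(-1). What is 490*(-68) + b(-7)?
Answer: -33326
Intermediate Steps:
b(p) = 1 + p (b(p) = p + 1 = 1 + p)
490*(-68) + b(-7) = 490*(-68) + (1 - 7) = -33320 - 6 = -33326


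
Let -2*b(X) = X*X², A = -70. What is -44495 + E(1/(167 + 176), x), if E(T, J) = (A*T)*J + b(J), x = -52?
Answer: 1265161/49 ≈ 25820.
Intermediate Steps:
b(X) = -X³/2 (b(X) = -X*X²/2 = -X³/2)
E(T, J) = -J³/2 - 70*J*T (E(T, J) = (-70*T)*J - J³/2 = -70*J*T - J³/2 = -J³/2 - 70*J*T)
-44495 + E(1/(167 + 176), x) = -44495 + (½)*(-52)*(-1*(-52)² - 140/(167 + 176)) = -44495 + (½)*(-52)*(-1*2704 - 140/343) = -44495 + (½)*(-52)*(-2704 - 140*1/343) = -44495 + (½)*(-52)*(-2704 - 20/49) = -44495 + (½)*(-52)*(-132516/49) = -44495 + 3445416/49 = 1265161/49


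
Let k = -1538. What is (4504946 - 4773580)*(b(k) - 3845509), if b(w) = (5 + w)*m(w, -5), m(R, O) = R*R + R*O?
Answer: 978327400704254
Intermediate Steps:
m(R, O) = R² + O*R
b(w) = w*(-5 + w)*(5 + w) (b(w) = (5 + w)*(w*(-5 + w)) = w*(-5 + w)*(5 + w))
(4504946 - 4773580)*(b(k) - 3845509) = (4504946 - 4773580)*(-1538*(-25 + (-1538)²) - 3845509) = -268634*(-1538*(-25 + 2365444) - 3845509) = -268634*(-1538*2365419 - 3845509) = -268634*(-3638014422 - 3845509) = -268634*(-3641859931) = 978327400704254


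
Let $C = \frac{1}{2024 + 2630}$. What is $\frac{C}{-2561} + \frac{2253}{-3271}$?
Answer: $- \frac{26853271453}{38986702274} \approx -0.68878$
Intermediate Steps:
$C = \frac{1}{4654} \approx 0.00021487$
$\frac{C}{-2561} + \frac{2253}{-3271} = \frac{1}{4654 \left(-2561\right)} + \frac{2253}{-3271} = \frac{1}{4654} \left(- \frac{1}{2561}\right) + 2253 \left(- \frac{1}{3271}\right) = - \frac{1}{11918894} - \frac{2253}{3271} = - \frac{26853271453}{38986702274}$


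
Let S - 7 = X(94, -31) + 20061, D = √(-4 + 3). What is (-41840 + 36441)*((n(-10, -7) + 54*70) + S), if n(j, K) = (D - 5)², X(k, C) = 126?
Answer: -129565202 + 53990*I ≈ -1.2957e+8 + 53990.0*I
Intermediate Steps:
D = I (D = √(-1) = I ≈ 1.0*I)
S = 20194 (S = 7 + (126 + 20061) = 7 + 20187 = 20194)
n(j, K) = (-5 + I)² (n(j, K) = (I - 5)² = (-5 + I)²)
(-41840 + 36441)*((n(-10, -7) + 54*70) + S) = (-41840 + 36441)*(((5 - I)² + 54*70) + 20194) = -5399*(((5 - I)² + 3780) + 20194) = -5399*((3780 + (5 - I)²) + 20194) = -5399*(23974 + (5 - I)²) = -129435626 - 5399*(5 - I)²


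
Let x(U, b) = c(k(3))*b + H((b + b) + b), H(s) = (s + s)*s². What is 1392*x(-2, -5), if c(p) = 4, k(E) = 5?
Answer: -9423840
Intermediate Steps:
H(s) = 2*s³ (H(s) = (2*s)*s² = 2*s³)
x(U, b) = 4*b + 54*b³ (x(U, b) = 4*b + 2*((b + b) + b)³ = 4*b + 2*(2*b + b)³ = 4*b + 2*(3*b)³ = 4*b + 2*(27*b³) = 4*b + 54*b³)
1392*x(-2, -5) = 1392*(4*(-5) + 54*(-5)³) = 1392*(-20 + 54*(-125)) = 1392*(-20 - 6750) = 1392*(-6770) = -9423840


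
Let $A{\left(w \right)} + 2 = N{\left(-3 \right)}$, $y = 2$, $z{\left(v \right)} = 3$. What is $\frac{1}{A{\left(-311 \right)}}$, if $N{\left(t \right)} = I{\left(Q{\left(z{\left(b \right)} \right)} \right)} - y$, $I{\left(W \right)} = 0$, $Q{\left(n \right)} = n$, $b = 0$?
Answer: $- \frac{1}{4} \approx -0.25$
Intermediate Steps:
$N{\left(t \right)} = -2$ ($N{\left(t \right)} = 0 - 2 = -2$)
$A{\left(w \right)} = -4$ ($A{\left(w \right)} = -2 - 2 = -4$)
$\frac{1}{A{\left(-311 \right)}} = \frac{1}{-4} = - \frac{1}{4}$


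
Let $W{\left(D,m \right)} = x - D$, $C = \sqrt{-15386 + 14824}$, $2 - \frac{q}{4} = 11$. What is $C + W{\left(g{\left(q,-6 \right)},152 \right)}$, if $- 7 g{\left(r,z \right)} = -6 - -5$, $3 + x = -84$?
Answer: $- \frac{610}{7} + i \sqrt{562} \approx -87.143 + 23.707 i$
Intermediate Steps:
$q = -36$ ($q = 8 - 44 = -36$)
$x = -87$ ($x = -3 - 84 = -87$)
$g{\left(r,z \right)} = \frac{1}{7}$ ($g{\left(r,z \right)} = - \frac{-6 - -5}{7} = - \frac{-6 + 5}{7} = \left(- \frac{1}{7}\right) \left(-1\right) = \frac{1}{7}$)
$C = i \sqrt{562}$ ($C = \sqrt{-562} = i \sqrt{562} \approx 23.707 i$)
$W{\left(D,m \right)} = -87 - D$
$C + W{\left(g{\left(q,-6 \right)},152 \right)} = i \sqrt{562} - \frac{610}{7} = - \frac{610}{7} + i \sqrt{562}$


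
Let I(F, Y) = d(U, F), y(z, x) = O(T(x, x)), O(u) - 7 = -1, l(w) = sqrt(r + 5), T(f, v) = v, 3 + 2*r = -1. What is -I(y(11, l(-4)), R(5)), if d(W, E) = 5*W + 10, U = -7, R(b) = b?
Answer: 25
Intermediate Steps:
r = -2 (r = -3/2 + (1/2)*(-1) = -3/2 - 1/2 = -2)
l(w) = sqrt(3) (l(w) = sqrt(-2 + 5) = sqrt(3))
O(u) = 6 (O(u) = 7 - 1 = 6)
d(W, E) = 10 + 5*W
y(z, x) = 6
I(F, Y) = -25 (I(F, Y) = 10 + 5*(-7) = 10 - 35 = -25)
-I(y(11, l(-4)), R(5)) = -1*(-25) = 25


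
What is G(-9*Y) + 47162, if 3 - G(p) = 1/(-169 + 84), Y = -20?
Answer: 4009026/85 ≈ 47165.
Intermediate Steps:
G(p) = 256/85 (G(p) = 3 - 1/(-169 + 84) = 3 - 1/(-85) = 3 - 1*(-1/85) = 3 + 1/85 = 256/85)
G(-9*Y) + 47162 = 256/85 + 47162 = 4009026/85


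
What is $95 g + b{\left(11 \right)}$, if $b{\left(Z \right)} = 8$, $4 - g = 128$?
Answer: $-11772$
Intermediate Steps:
$g = -124$ ($g = 4 - 128 = -124$)
$95 g + b{\left(11 \right)} = 95 \left(-124\right) + 8 = -11780 + 8 = -11772$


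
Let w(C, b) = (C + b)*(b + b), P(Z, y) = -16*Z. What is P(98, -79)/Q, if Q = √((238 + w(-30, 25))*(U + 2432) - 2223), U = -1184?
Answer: 224*I*√39/117 ≈ 11.956*I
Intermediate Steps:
w(C, b) = 2*b*(C + b) (w(C, b) = (C + b)*(2*b) = 2*b*(C + b))
Q = 21*I*√39 (Q = √((238 + 2*25*(-30 + 25))*(-1184 + 2432) - 2223) = √((238 + 2*25*(-5))*1248 - 2223) = √((238 - 250)*1248 - 2223) = √(-12*1248 - 2223) = √(-14976 - 2223) = √(-17199) = 21*I*√39 ≈ 131.15*I)
P(98, -79)/Q = (-16*98)/((21*I*√39)) = -(-224)*I*√39/117 = 224*I*√39/117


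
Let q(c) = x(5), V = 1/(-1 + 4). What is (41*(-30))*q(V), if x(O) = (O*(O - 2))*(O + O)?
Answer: -184500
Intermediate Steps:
V = ⅓ (V = 1/3 = ⅓ ≈ 0.33333)
x(O) = 2*O²*(-2 + O) (x(O) = (O*(-2 + O))*(2*O) = 2*O²*(-2 + O))
q(c) = 150 (q(c) = 2*5²*(-2 + 5) = 2*25*3 = 150)
(41*(-30))*q(V) = (41*(-30))*150 = -1230*150 = -184500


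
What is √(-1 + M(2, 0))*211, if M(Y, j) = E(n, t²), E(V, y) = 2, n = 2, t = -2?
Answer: 211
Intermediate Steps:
M(Y, j) = 2
√(-1 + M(2, 0))*211 = √(-1 + 2)*211 = √1*211 = 1*211 = 211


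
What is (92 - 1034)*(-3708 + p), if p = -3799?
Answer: 7071594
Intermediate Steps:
(92 - 1034)*(-3708 + p) = (92 - 1034)*(-3708 - 3799) = -942*(-7507) = 7071594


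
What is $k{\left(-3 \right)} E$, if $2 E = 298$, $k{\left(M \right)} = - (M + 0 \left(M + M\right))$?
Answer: $447$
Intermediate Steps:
$k{\left(M \right)} = - M$ ($k{\left(M \right)} = - (M + 0 \cdot 2 M) = - (M + 0) = - M$)
$E = 149$ ($E = \frac{1}{2} \cdot 298 = 149$)
$k{\left(-3 \right)} E = \left(-1\right) \left(-3\right) 149 = 3 \cdot 149 = 447$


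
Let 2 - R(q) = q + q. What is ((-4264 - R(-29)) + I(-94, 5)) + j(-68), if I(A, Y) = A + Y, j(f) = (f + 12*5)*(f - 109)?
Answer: -2997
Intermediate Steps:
R(q) = 2 - 2*q (R(q) = 2 - (q + q) = 2 - 2*q)
j(f) = (-109 + f)*(60 + f) (j(f) = (f + 60)*(-109 + f) = (60 + f)*(-109 + f) = (-109 + f)*(60 + f))
((-4264 - R(-29)) + I(-94, 5)) + j(-68) = ((-4264 - (2 - 2*(-29))) + (-94 + 5)) + (-6540 + (-68)² - 49*(-68)) = ((-4264 - (2 + 58)) - 89) + (-6540 + 4624 + 3332) = ((-4264 - 1*60) - 89) + 1416 = ((-4264 - 60) - 89) + 1416 = (-4324 - 89) + 1416 = -4413 + 1416 = -2997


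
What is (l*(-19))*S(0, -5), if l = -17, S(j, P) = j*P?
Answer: 0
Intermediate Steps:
S(j, P) = P*j
(l*(-19))*S(0, -5) = (-17*(-19))*(-5*0) = 323*0 = 0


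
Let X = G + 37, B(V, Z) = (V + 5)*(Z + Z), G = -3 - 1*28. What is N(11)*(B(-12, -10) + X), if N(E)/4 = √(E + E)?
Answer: 584*√22 ≈ 2739.2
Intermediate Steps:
G = -31 (G = -3 - 28 = -31)
B(V, Z) = 2*Z*(5 + V) (B(V, Z) = (5 + V)*(2*Z) = 2*Z*(5 + V))
X = 6 (X = -31 + 37 = 6)
N(E) = 4*√2*√E (N(E) = 4*√(E + E) = 4*√(2*E) = 4*(√2*√E) = 4*√2*√E)
N(11)*(B(-12, -10) + X) = (4*√2*√11)*(2*(-10)*(5 - 12) + 6) = (4*√22)*(2*(-10)*(-7) + 6) = (4*√22)*(140 + 6) = (4*√22)*146 = 584*√22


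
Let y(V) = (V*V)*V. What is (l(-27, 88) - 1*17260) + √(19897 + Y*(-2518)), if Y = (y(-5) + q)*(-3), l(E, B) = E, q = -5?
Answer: -17287 + I*√962123 ≈ -17287.0 + 980.88*I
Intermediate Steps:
y(V) = V³ (y(V) = V²*V = V³)
Y = 390 (Y = ((-5)³ - 5)*(-3) = (-125 - 5)*(-3) = -130*(-3) = 390)
(l(-27, 88) - 1*17260) + √(19897 + Y*(-2518)) = (-27 - 1*17260) + √(19897 + 390*(-2518)) = (-27 - 17260) + √(19897 - 982020) = -17287 + √(-962123) = -17287 + I*√962123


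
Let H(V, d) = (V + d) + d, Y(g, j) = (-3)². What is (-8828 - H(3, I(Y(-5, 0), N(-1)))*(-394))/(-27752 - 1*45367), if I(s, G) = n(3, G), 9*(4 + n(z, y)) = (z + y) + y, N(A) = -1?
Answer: 96394/658071 ≈ 0.14648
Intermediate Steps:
Y(g, j) = 9
n(z, y) = -4 + z/9 + 2*y/9 (n(z, y) = -4 + ((z + y) + y)/9 = -4 + ((y + z) + y)/9 = -4 + (z + 2*y)/9 = -4 + (z/9 + 2*y/9) = -4 + z/9 + 2*y/9)
I(s, G) = -11/3 + 2*G/9 (I(s, G) = -4 + (⅑)*3 + 2*G/9 = -4 + ⅓ + 2*G/9 = -11/3 + 2*G/9)
H(V, d) = V + 2*d
(-8828 - H(3, I(Y(-5, 0), N(-1)))*(-394))/(-27752 - 1*45367) = (-8828 - (3 + 2*(-11/3 + (2/9)*(-1)))*(-394))/(-27752 - 1*45367) = (-8828 - (3 + 2*(-11/3 - 2/9))*(-394))/(-27752 - 45367) = (-8828 - (3 + 2*(-35/9))*(-394))/(-73119) = (-8828 - (3 - 70/9)*(-394))*(-1/73119) = (-8828 - (-43)*(-394)/9)*(-1/73119) = (-8828 - 1*16942/9)*(-1/73119) = (-8828 - 16942/9)*(-1/73119) = -96394/9*(-1/73119) = 96394/658071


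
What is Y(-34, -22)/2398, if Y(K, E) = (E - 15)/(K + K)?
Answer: 37/163064 ≈ 0.00022690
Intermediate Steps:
Y(K, E) = (-15 + E)/(2*K) (Y(K, E) = (-15 + E)/((2*K)) = (-15 + E)*(1/(2*K)) = (-15 + E)/(2*K))
Y(-34, -22)/2398 = ((½)*(-15 - 22)/(-34))/2398 = ((½)*(-1/34)*(-37))*(1/2398) = (37/68)*(1/2398) = 37/163064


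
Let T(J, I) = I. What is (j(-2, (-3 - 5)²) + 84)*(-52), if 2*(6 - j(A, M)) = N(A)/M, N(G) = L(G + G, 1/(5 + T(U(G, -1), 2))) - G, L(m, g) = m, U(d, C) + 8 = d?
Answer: -74893/16 ≈ -4680.8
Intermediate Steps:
U(d, C) = -8 + d
N(G) = G (N(G) = (G + G) - G = 2*G - G = G)
j(A, M) = 6 - A/(2*M)
(j(-2, (-3 - 5)²) + 84)*(-52) = ((6 - ½*(-2)/(-3 - 5)²) + 84)*(-52) = ((6 - ½*(-2)/(-8)²) + 84)*(-52) = ((6 - ½*(-2)/64) + 84)*(-52) = ((6 - ½*(-2)*1/64) + 84)*(-52) = ((6 + 1/64) + 84)*(-52) = (385/64 + 84)*(-52) = (5761/64)*(-52) = -74893/16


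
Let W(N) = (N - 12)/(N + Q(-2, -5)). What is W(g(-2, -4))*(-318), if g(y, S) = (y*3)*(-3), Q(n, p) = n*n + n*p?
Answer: -477/8 ≈ -59.625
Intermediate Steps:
Q(n, p) = n² + n*p
g(y, S) = -9*y (g(y, S) = (3*y)*(-3) = -9*y)
W(N) = (-12 + N)/(14 + N) (W(N) = (N - 12)/(N - 2*(-2 - 5)) = (-12 + N)/(N - 2*(-7)) = (-12 + N)/(N + 14) = (-12 + N)/(14 + N))
W(g(-2, -4))*(-318) = ((-12 - 9*(-2))/(14 - 9*(-2)))*(-318) = ((-12 + 18)/(14 + 18))*(-318) = (6/32)*(-318) = ((1/32)*6)*(-318) = (3/16)*(-318) = -477/8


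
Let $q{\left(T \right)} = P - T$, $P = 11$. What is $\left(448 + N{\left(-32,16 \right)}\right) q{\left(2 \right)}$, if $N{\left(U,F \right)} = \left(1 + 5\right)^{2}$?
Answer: $4356$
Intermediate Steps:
$N{\left(U,F \right)} = 36$ ($N{\left(U,F \right)} = 6^{2} = 36$)
$q{\left(T \right)} = 11 - T$
$\left(448 + N{\left(-32,16 \right)}\right) q{\left(2 \right)} = \left(448 + 36\right) \left(11 - 2\right) = 484 \left(11 - 2\right) = 484 \cdot 9 = 4356$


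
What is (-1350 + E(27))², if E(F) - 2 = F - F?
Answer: 1817104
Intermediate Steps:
E(F) = 2 (E(F) = 2 + (F - F) = 2 + 0 = 2)
(-1350 + E(27))² = (-1350 + 2)² = (-1348)² = 1817104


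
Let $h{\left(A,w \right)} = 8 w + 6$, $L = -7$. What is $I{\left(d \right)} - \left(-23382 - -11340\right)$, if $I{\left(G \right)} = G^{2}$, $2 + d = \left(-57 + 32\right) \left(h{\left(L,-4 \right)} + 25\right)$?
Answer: $12571$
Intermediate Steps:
$h{\left(A,w \right)} = 6 + 8 w$
$d = 23$ ($d = -2 + \left(-57 + 32\right) \left(\left(6 + 8 \left(-4\right)\right) + 25\right) = -2 - 25 \left(\left(6 - 32\right) + 25\right) = -2 - 25 \left(-26 + 25\right) = -2 - -25 = -2 + 25 = 23$)
$I{\left(d \right)} - \left(-23382 - -11340\right) = 23^{2} - \left(-23382 - -11340\right) = 529 - \left(-23382 + 11340\right) = 529 - -12042 = 529 + 12042 = 12571$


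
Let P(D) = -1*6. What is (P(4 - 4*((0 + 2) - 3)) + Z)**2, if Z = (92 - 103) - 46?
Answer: 3969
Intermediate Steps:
P(D) = -6
Z = -57 (Z = -11 - 46 = -57)
(P(4 - 4*((0 + 2) - 3)) + Z)**2 = (-6 - 57)**2 = (-63)**2 = 3969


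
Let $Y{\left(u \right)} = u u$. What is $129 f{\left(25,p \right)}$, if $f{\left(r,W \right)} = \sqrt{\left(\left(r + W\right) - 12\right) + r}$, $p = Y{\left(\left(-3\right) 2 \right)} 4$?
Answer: $129 \sqrt{182} \approx 1740.3$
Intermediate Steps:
$Y{\left(u \right)} = u^{2}$
$p = 144$ ($p = \left(\left(-3\right) 2\right)^{2} \cdot 4 = \left(-6\right)^{2} \cdot 4 = 36 \cdot 4 = 144$)
$f{\left(r,W \right)} = \sqrt{-12 + W + 2 r}$ ($f{\left(r,W \right)} = \sqrt{\left(\left(W + r\right) - 12\right) + r} = \sqrt{\left(-12 + W + r\right) + r} = \sqrt{-12 + W + 2 r}$)
$129 f{\left(25,p \right)} = 129 \sqrt{-12 + 144 + 2 \cdot 25} = 129 \sqrt{-12 + 144 + 50} = 129 \sqrt{182}$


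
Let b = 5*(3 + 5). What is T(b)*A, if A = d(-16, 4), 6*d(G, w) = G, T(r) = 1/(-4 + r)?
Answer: -2/27 ≈ -0.074074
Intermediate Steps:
b = 40 (b = 5*8 = 40)
d(G, w) = G/6
A = -8/3 (A = (1/6)*(-16) = -8/3 ≈ -2.6667)
T(b)*A = -8/3/(-4 + 40) = -8/3/36 = (1/36)*(-8/3) = -2/27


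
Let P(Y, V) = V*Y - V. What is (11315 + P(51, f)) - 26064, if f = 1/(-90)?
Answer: -132746/9 ≈ -14750.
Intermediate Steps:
f = -1/90 ≈ -0.011111
P(Y, V) = -V + V*Y
(11315 + P(51, f)) - 26064 = (11315 - (-1 + 51)/90) - 26064 = (11315 - 1/90*50) - 26064 = (11315 - 5/9) - 26064 = 101830/9 - 26064 = -132746/9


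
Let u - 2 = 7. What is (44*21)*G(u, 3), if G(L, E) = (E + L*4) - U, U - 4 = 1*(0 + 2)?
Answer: 30492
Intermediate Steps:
u = 9 (u = 2 + 7 = 9)
U = 6 (U = 4 + 1*(0 + 2) = 4 + 1*2 = 4 + 2 = 6)
G(L, E) = -6 + E + 4*L (G(L, E) = (E + L*4) - 1*6 = (E + 4*L) - 6 = -6 + E + 4*L)
(44*21)*G(u, 3) = (44*21)*(-6 + 3 + 4*9) = 924*(-6 + 3 + 36) = 924*33 = 30492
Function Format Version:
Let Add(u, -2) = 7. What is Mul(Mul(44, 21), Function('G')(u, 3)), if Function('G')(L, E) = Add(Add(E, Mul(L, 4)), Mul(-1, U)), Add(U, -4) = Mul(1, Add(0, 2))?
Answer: 30492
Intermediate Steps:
u = 9 (u = Add(2, 7) = 9)
U = 6 (U = Add(4, Mul(1, Add(0, 2))) = Add(4, Mul(1, 2)) = Add(4, 2) = 6)
Function('G')(L, E) = Add(-6, E, Mul(4, L)) (Function('G')(L, E) = Add(Add(E, Mul(L, 4)), Mul(-1, 6)) = Add(Add(E, Mul(4, L)), -6) = Add(-6, E, Mul(4, L)))
Mul(Mul(44, 21), Function('G')(u, 3)) = Mul(Mul(44, 21), Add(-6, 3, Mul(4, 9))) = Mul(924, Add(-6, 3, 36)) = Mul(924, 33) = 30492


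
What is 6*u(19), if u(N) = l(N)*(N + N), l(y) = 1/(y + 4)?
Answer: 228/23 ≈ 9.9130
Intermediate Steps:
l(y) = 1/(4 + y)
u(N) = 2*N/(4 + N) (u(N) = (N + N)/(4 + N) = (2*N)/(4 + N) = 2*N/(4 + N))
6*u(19) = 6*(2*19/(4 + 19)) = 6*(2*19/23) = 6*(2*19*(1/23)) = 6*(38/23) = 228/23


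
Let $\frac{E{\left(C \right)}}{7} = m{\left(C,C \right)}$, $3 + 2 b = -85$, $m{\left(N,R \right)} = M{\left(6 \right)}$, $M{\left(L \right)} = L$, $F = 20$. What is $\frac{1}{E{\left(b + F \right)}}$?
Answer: $\frac{1}{42} \approx 0.02381$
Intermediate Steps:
$m{\left(N,R \right)} = 6$
$b = -44$ ($b = - \frac{3}{2} + \frac{1}{2} \left(-85\right) = - \frac{3}{2} - \frac{85}{2} = -44$)
$E{\left(C \right)} = 42$ ($E{\left(C \right)} = 7 \cdot 6 = 42$)
$\frac{1}{E{\left(b + F \right)}} = \frac{1}{42}$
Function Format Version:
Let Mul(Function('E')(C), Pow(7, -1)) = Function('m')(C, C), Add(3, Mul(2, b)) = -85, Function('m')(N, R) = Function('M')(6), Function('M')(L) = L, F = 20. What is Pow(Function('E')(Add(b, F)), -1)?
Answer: Rational(1, 42) ≈ 0.023810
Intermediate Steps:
Function('m')(N, R) = 6
b = -44 (b = Add(Rational(-3, 2), Mul(Rational(1, 2), -85)) = Add(Rational(-3, 2), Rational(-85, 2)) = -44)
Function('E')(C) = 42 (Function('E')(C) = Mul(7, 6) = 42)
Pow(Function('E')(Add(b, F)), -1) = Pow(42, -1) = Rational(1, 42)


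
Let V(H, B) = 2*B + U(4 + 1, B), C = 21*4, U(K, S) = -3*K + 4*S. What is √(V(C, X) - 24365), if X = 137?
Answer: I*√23558 ≈ 153.49*I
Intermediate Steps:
C = 84
V(H, B) = -15 + 6*B (V(H, B) = 2*B + (-3*(4 + 1) + 4*B) = 2*B + (-3*5 + 4*B) = 2*B + (-15 + 4*B) = -15 + 6*B)
√(V(C, X) - 24365) = √((-15 + 6*137) - 24365) = √((-15 + 822) - 24365) = √(807 - 24365) = √(-23558) = I*√23558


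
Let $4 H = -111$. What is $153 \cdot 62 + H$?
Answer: $\frac{37833}{4} \approx 9458.3$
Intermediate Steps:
$H = - \frac{111}{4}$ ($H = \frac{1}{4} \left(-111\right) = - \frac{111}{4} \approx -27.75$)
$153 \cdot 62 + H = 153 \cdot 62 - \frac{111}{4} = 9486 - \frac{111}{4} = \frac{37833}{4}$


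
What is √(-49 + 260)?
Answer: √211 ≈ 14.526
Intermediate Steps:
√(-49 + 260) = √211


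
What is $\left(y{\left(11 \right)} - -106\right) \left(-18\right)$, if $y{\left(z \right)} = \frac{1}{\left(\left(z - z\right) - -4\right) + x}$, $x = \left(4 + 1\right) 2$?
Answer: $- \frac{13365}{7} \approx -1909.3$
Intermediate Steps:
$x = 10$ ($x = 5 \cdot 2 = 10$)
$y{\left(z \right)} = \frac{1}{14}$ ($y{\left(z \right)} = \frac{1}{\left(\left(z - z\right) - -4\right) + 10} = \frac{1}{\left(0 + 4\right) + 10} = \frac{1}{4 + 10} = \frac{1}{14}$)
$\left(y{\left(11 \right)} - -106\right) \left(-18\right) = \left(\frac{1}{14} - -106\right) \left(-18\right) = \left(\frac{1}{14} + 106\right) \left(-18\right) = \frac{1485}{14} \left(-18\right) = - \frac{13365}{7}$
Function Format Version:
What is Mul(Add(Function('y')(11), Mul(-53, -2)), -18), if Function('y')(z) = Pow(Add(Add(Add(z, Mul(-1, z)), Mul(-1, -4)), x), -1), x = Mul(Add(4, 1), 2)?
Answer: Rational(-13365, 7) ≈ -1909.3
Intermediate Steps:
x = 10 (x = Mul(5, 2) = 10)
Function('y')(z) = Rational(1, 14) (Function('y')(z) = Pow(Add(Add(Add(z, Mul(-1, z)), Mul(-1, -4)), 10), -1) = Pow(Add(Add(0, 4), 10), -1) = Pow(Add(4, 10), -1) = Pow(14, -1) = Rational(1, 14))
Mul(Add(Function('y')(11), Mul(-53, -2)), -18) = Mul(Add(Rational(1, 14), Mul(-53, -2)), -18) = Mul(Add(Rational(1, 14), 106), -18) = Mul(Rational(1485, 14), -18) = Rational(-13365, 7)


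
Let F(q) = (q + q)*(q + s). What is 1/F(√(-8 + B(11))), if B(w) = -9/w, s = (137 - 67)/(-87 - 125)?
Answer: -61798/1103367 + 20405*I*√1067/107026599 ≈ -0.056009 + 0.0062277*I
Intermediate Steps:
s = -35/106 (s = 70/(-212) = 70*(-1/212) = -35/106 ≈ -0.33019)
F(q) = 2*q*(-35/106 + q) (F(q) = (q + q)*(q - 35/106) = (2*q)*(-35/106 + q) = 2*q*(-35/106 + q))
1/F(√(-8 + B(11))) = 1/(√(-8 - 9/11)*(-35 + 106*√(-8 - 9/11))/53) = 1/(√(-97/11)*(-35 + 106*√(-97/11))/53) = 1/((I*√1067/11)*(-35 + 106*(I*√1067/11))/53) = 1/((I*√1067/11)*(-35 + 106*I*√1067/11)/53) = 1/(I*√1067*(-35 + 106*I*√1067/11)/583) = -53*I*√1067/(97*(-35 + 106*I*√1067/11))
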